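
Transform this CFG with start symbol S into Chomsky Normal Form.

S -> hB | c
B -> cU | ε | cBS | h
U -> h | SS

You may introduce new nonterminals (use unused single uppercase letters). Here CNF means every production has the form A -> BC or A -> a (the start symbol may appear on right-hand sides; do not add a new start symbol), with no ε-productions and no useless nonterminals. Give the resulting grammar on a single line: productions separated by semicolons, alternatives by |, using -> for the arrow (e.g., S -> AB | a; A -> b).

Nullable: {B}; after ε-elimination: S -> c | h | hB; B -> h | cS | cU | cBS; U -> h | SS.
No unit productions to eliminate.
TERM: introduce A -> c, C -> h and substitute in every rule of length ≥2.
BIN: B -> ABS becomes B -> AD, D -> BS.

S -> c | h | CB; A -> c; B -> h | AD | AS | AU; C -> h; D -> BS; U -> h | SS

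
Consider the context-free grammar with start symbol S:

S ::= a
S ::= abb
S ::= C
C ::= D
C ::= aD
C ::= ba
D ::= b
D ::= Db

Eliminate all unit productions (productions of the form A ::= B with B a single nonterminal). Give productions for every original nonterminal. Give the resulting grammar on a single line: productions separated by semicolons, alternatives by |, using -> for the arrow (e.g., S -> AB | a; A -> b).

Unit productions: C->D, S->C.
Unit pairs (A ⇒* B via units): (C,D), (S,C), (S,D).
S: inherits non-unit rules of {C, D, S} → Db | a | aD | abb | b | ba.
C: inherits non-unit rules of {C, D} → Db | aD | b | ba.
D: inherits non-unit rules of {D} → Db | b.

S -> a | b | Db | aD | ba | abb; C -> b | Db | aD | ba; D -> b | Db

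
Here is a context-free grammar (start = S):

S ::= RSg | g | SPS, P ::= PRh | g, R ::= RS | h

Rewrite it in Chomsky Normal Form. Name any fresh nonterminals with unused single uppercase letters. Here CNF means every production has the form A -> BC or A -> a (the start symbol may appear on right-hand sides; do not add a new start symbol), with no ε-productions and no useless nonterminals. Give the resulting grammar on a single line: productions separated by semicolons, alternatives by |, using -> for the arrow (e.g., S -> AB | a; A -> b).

S -> g | RD | SE; A -> h; B -> g; C -> RA; D -> SB; E -> PS; P -> g | PC; R -> h | RS

No ε-productions.
No unit productions to eliminate.
TERM: introduce B -> g, A -> h and substitute in every rule of length ≥2.
BIN: P -> PRA becomes P -> PC, C -> RA; S -> RSB becomes S -> RD, D -> SB; S -> SPS becomes S -> SE, E -> PS.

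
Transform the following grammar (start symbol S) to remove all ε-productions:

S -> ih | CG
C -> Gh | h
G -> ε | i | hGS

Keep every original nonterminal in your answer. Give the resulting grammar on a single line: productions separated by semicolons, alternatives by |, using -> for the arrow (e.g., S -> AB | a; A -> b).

Nullable set: {G}.
S -> CG: G nullable, giving C | CG.
C -> Gh: G nullable, giving Gh | h.
Drop G -> ε.
G -> hGS: G nullable, giving hGS | hS.
Unchanged (no nullable symbols): S -> ih; C -> h; G -> i.

S -> C | CG | ih; C -> h | Gh; G -> i | hS | hGS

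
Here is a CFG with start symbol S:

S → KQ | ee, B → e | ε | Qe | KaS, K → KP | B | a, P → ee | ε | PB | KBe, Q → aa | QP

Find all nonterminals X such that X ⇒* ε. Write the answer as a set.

Directly nullable (have an ε-rule): {B, P}.
K is nullable via K -> B (every symbol on the right is already known nullable).
Not nullable: Q, S — each has a terminal in every rule's right-hand side or depends on a non-nullable symbol.

{B, K, P}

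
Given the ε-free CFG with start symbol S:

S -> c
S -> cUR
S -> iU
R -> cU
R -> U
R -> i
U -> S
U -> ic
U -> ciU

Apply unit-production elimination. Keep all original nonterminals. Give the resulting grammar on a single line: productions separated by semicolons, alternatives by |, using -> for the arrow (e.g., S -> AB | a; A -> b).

Unit productions: R->U, U->S.
Unit pairs (A ⇒* B via units): (R,S), (R,U), (U,S).
S: inherits non-unit rules of {S} → c | cUR | iU.
R: inherits non-unit rules of {R, S, U} → c | cU | cUR | ciU | i | iU | ic.
U: inherits non-unit rules of {S, U} → c | cUR | ciU | iU | ic.

S -> c | iU | cUR; R -> c | i | cU | iU | ic | cUR | ciU; U -> c | iU | ic | cUR | ciU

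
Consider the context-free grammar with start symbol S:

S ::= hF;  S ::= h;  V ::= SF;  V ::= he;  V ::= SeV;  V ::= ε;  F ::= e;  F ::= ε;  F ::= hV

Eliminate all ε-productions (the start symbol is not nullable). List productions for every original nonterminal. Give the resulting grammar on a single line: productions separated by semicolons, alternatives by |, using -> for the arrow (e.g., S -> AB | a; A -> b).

S -> h | hF; F -> e | h | hV; V -> S | SF | Se | he | SeV

Nullable set: {F, V}.
S -> hF: F nullable, giving h | hF.
Drop F -> ε.
F -> hV: V nullable, giving h | hV.
Drop V -> ε.
V -> SF: F nullable, giving S | SF.
V -> SeV: V nullable, giving Se | SeV.
Unchanged (no nullable symbols): S -> h; F -> e; V -> he.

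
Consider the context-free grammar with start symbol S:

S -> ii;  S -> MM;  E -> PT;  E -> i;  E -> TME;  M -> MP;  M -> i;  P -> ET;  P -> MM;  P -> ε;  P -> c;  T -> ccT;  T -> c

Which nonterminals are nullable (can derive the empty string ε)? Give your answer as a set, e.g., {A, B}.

Directly nullable (have an ε-rule): {P}.
Not nullable: E, M, S, T — each has a terminal in every rule's right-hand side or depends on a non-nullable symbol.

{P}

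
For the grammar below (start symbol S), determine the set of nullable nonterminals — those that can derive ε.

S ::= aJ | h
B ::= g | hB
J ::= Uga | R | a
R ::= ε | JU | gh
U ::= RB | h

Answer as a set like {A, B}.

{J, R}

Directly nullable (have an ε-rule): {R}.
J is nullable via J -> R (every symbol on the right is already known nullable).
Not nullable: B, S, U — each has a terminal in every rule's right-hand side or depends on a non-nullable symbol.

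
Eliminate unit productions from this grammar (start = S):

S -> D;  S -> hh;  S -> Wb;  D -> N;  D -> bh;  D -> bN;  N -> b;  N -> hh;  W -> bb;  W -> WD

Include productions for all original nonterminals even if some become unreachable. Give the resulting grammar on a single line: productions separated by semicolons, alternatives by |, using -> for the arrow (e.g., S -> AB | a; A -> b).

Unit productions: D->N, S->D.
Unit pairs (A ⇒* B via units): (D,N), (S,D), (S,N).
S: inherits non-unit rules of {D, N, S} → Wb | b | bN | bh | hh.
D: inherits non-unit rules of {D, N} → b | bN | bh | hh.
N: inherits non-unit rules of {N} → b | hh.
W: inherits non-unit rules of {W} → WD | bb.

S -> b | Wb | bN | bh | hh; D -> b | bN | bh | hh; N -> b | hh; W -> WD | bb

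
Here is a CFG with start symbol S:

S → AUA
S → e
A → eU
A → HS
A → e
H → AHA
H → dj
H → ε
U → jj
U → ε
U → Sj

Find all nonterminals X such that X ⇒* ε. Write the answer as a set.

Directly nullable (have an ε-rule): {H, U}.
Not nullable: A, S — each has a terminal in every rule's right-hand side or depends on a non-nullable symbol.

{H, U}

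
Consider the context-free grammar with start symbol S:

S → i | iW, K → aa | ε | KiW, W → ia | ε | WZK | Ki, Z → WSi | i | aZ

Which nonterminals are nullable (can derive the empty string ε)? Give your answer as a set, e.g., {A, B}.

Directly nullable (have an ε-rule): {K, W}.
Not nullable: S, Z — each has a terminal in every rule's right-hand side or depends on a non-nullable symbol.

{K, W}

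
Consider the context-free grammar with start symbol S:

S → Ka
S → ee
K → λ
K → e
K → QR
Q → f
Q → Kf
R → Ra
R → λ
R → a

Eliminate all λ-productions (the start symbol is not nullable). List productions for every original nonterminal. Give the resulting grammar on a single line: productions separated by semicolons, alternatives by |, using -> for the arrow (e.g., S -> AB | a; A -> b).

Nullable set: {K, R}.
S -> Ka: K nullable, giving Ka | a.
Drop K -> λ.
K -> QR: R nullable, giving Q | QR.
Q -> Kf: K nullable, giving Kf | f.
Drop R -> λ.
R -> Ra: R nullable, giving Ra | a.
Unchanged (no nullable symbols): S -> ee; K -> e; Q -> f; R -> a.

S -> a | Ka | ee; K -> Q | e | QR; Q -> f | Kf; R -> a | Ra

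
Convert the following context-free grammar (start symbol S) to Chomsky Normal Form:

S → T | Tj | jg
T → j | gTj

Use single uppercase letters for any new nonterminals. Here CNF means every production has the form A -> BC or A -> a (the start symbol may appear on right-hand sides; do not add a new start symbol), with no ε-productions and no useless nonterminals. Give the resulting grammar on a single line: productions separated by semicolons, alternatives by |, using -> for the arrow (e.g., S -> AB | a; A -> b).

S -> j | AB | BC | TA; A -> j; B -> g; C -> TA; D -> TA; T -> j | BD

No ε-productions.
After unit-elimination: S -> j | Tj | jg | gTj; T -> j | gTj.
TERM: introduce B -> g, A -> j and substitute in every rule of length ≥2.
BIN: S -> BTA becomes S -> BC, C -> TA; T -> BTA becomes T -> BD, D -> TA.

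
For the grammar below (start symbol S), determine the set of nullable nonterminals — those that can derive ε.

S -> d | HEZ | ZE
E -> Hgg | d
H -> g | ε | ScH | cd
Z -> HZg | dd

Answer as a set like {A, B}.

Directly nullable (have an ε-rule): {H}.
Not nullable: E, S, Z — each has a terminal in every rule's right-hand side or depends on a non-nullable symbol.

{H}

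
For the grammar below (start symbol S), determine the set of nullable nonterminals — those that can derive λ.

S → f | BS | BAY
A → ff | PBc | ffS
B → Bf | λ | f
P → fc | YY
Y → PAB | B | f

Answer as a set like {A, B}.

Directly nullable (have an ε-rule): {B}.
Y is nullable via Y -> B (every symbol on the right is already known nullable).
P is nullable via P -> YY (every symbol on the right is already known nullable).
Not nullable: A, S — each has a terminal in every rule's right-hand side or depends on a non-nullable symbol.

{B, P, Y}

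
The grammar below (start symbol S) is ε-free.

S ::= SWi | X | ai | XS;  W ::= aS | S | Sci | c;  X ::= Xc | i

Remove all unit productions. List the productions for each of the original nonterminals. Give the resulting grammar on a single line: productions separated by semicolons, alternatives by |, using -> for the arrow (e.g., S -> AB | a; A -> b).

Unit productions: S->X, W->S.
Unit pairs (A ⇒* B via units): (S,X), (W,S), (W,X).
S: inherits non-unit rules of {S, X} → SWi | XS | Xc | ai | i.
W: inherits non-unit rules of {S, W, X} → SWi | Sci | XS | Xc | aS | ai | c | i.
X: inherits non-unit rules of {X} → Xc | i.

S -> i | XS | Xc | ai | SWi; W -> c | i | XS | Xc | aS | ai | SWi | Sci; X -> i | Xc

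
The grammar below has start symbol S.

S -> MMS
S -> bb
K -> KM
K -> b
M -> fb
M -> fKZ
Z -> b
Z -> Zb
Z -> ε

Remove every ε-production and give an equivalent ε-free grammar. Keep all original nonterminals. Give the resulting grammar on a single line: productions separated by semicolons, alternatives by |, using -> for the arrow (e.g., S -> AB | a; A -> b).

Nullable set: {Z}.
M -> fKZ: Z nullable, giving fK | fKZ.
Drop Z -> ε.
Z -> Zb: Z nullable, giving Zb | b.
Unchanged (no nullable symbols): S -> MMS; S -> bb; K -> KM; K -> b; M -> fb; Z -> b.

S -> bb | MMS; K -> b | KM; M -> fK | fb | fKZ; Z -> b | Zb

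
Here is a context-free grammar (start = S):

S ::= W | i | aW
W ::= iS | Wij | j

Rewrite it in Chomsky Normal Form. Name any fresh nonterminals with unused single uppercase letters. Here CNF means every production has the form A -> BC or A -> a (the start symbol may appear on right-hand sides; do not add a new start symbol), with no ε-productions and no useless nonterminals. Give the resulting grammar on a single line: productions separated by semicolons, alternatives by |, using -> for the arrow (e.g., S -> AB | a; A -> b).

No ε-productions.
After unit-elimination: S -> i | j | aW | iS | Wij; W -> j | iS | Wij.
TERM: introduce C -> a, A -> i, B -> j and substitute in every rule of length ≥2.
BIN: S -> WAB becomes S -> WD, D -> AB; W -> WAB becomes W -> WE, E -> AB.

S -> i | j | AS | CW | WD; A -> i; B -> j; C -> a; D -> AB; E -> AB; W -> j | AS | WE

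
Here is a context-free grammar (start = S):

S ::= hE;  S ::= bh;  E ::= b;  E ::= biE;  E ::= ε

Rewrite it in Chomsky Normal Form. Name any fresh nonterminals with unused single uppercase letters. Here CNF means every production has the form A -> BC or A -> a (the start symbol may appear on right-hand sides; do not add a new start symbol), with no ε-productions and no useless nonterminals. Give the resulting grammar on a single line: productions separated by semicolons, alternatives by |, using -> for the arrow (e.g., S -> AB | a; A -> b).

Nullable: {E}; after ε-elimination: S -> h | bh | hE; E -> b | bi | biE.
No unit productions to eliminate.
TERM: introduce A -> b, C -> h, B -> i and substitute in every rule of length ≥2.
BIN: E -> ABE becomes E -> AD, D -> BE.

S -> h | AC | CE; A -> b; B -> i; C -> h; D -> BE; E -> b | AB | AD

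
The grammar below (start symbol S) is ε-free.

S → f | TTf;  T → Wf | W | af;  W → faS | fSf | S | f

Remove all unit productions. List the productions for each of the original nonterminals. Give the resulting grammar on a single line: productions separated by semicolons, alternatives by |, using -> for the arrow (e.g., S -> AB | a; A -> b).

S -> f | TTf; T -> f | Wf | af | TTf | fSf | faS; W -> f | TTf | fSf | faS

Unit productions: T->W, W->S.
Unit pairs (A ⇒* B via units): (T,S), (T,W), (W,S).
S: inherits non-unit rules of {S} → TTf | f.
T: inherits non-unit rules of {S, T, W} → TTf | Wf | af | f | fSf | faS.
W: inherits non-unit rules of {S, W} → TTf | f | fSf | faS.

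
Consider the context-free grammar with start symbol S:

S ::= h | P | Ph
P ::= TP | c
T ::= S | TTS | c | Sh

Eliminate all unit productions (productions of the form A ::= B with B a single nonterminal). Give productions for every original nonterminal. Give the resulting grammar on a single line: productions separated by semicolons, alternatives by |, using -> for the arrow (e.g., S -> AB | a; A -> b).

Unit productions: S->P, T->S.
Unit pairs (A ⇒* B via units): (S,P), (T,P), (T,S).
S: inherits non-unit rules of {P, S} → Ph | TP | c | h.
P: inherits non-unit rules of {P} → TP | c.
T: inherits non-unit rules of {P, S, T} → Ph | Sh | TP | TTS | c | h.

S -> c | h | Ph | TP; P -> c | TP; T -> c | h | Ph | Sh | TP | TTS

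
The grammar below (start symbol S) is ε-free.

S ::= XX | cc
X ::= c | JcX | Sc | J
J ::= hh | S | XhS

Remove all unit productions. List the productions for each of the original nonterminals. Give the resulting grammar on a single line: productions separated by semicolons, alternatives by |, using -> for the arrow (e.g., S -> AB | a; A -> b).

Unit productions: J->S, X->J.
Unit pairs (A ⇒* B via units): (J,S), (X,J), (X,S).
S: inherits non-unit rules of {S} → XX | cc.
J: inherits non-unit rules of {J, S} → XX | XhS | cc | hh.
X: inherits non-unit rules of {J, S, X} → JcX | Sc | XX | XhS | c | cc | hh.

S -> XX | cc; J -> XX | cc | hh | XhS; X -> c | Sc | XX | cc | hh | JcX | XhS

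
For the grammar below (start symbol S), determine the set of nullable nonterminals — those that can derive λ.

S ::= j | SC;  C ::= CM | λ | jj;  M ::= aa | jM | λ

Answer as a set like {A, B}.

{C, M}

Directly nullable (have an ε-rule): {C, M}.
Not nullable: S — each has a terminal in every rule's right-hand side or depends on a non-nullable symbol.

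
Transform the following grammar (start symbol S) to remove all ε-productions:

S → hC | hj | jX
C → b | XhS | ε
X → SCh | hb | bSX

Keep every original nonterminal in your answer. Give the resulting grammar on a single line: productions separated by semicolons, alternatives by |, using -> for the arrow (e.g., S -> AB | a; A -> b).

S -> h | hC | hj | jX; C -> b | XhS; X -> Sh | hb | SCh | bSX

Nullable set: {C}.
S -> hC: C nullable, giving h | hC.
Drop C -> ε.
X -> SCh: C nullable, giving SCh | Sh.
Unchanged (no nullable symbols): S -> hj; S -> jX; C -> XhS; C -> b; X -> bSX; X -> hb.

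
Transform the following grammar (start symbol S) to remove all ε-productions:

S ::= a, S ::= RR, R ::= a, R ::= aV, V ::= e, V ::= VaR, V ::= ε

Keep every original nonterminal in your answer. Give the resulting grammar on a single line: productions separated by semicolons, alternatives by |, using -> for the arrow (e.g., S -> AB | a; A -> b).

S -> a | RR; R -> a | aV; V -> e | aR | VaR

Nullable set: {V}.
R -> aV: V nullable, giving a | aV.
Drop V -> ε.
V -> VaR: V nullable, giving VaR | aR.
Unchanged (no nullable symbols): S -> RR; S -> a; R -> a; V -> e.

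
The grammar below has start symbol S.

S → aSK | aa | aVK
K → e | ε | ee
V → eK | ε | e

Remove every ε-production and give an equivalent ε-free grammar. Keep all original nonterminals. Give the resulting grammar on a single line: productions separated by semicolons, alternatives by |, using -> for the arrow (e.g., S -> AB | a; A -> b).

S -> a | aK | aS | aV | aa | aSK | aVK; K -> e | ee; V -> e | eK

Nullable set: {K, V}.
S -> aSK: K nullable, giving aS | aSK.
S -> aVK: V, K nullable, giving a | aK | aV | aVK.
Drop K -> ε.
Drop V -> ε.
V -> eK: K nullable, giving e | eK.
Unchanged (no nullable symbols): S -> aa; K -> e; K -> ee; V -> e.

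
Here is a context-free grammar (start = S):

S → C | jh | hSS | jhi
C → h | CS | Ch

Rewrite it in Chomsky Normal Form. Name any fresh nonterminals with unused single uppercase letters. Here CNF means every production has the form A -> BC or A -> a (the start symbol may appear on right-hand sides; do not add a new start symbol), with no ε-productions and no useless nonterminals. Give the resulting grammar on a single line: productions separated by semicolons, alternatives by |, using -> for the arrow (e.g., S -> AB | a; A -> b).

S -> h | AE | BA | BF | CA | CS; A -> h; B -> j; C -> h | CA | CS; D -> i; E -> SS; F -> AD

No ε-productions.
After unit-elimination: S -> h | CS | Ch | jh | hSS | jhi; C -> h | CS | Ch.
TERM: introduce A -> h, D -> i, B -> j and substitute in every rule of length ≥2.
BIN: S -> ASS becomes S -> AE, E -> SS; S -> BAD becomes S -> BF, F -> AD.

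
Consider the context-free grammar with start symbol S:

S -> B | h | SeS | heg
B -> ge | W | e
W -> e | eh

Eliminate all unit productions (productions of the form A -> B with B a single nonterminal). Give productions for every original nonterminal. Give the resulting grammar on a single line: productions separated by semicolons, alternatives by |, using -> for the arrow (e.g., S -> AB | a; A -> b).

S -> e | h | eh | ge | SeS | heg; B -> e | eh | ge; W -> e | eh

Unit productions: B->W, S->B.
Unit pairs (A ⇒* B via units): (B,W), (S,B), (S,W).
S: inherits non-unit rules of {B, S, W} → SeS | e | eh | ge | h | heg.
B: inherits non-unit rules of {B, W} → e | eh | ge.
W: inherits non-unit rules of {W} → e | eh.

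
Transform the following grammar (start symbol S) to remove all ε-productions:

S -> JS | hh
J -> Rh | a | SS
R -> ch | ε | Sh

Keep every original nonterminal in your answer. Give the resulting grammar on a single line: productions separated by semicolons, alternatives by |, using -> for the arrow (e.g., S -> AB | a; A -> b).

S -> JS | hh; J -> a | h | Rh | SS; R -> Sh | ch

Nullable set: {R}.
J -> Rh: R nullable, giving Rh | h.
Drop R -> ε.
Unchanged (no nullable symbols): S -> JS; S -> hh; J -> SS; J -> a; R -> Sh; R -> ch.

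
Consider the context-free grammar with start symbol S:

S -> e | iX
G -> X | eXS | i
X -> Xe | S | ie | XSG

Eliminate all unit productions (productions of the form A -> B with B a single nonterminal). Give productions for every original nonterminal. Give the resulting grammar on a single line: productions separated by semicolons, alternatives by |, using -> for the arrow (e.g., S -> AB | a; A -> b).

Unit productions: G->X, X->S.
Unit pairs (A ⇒* B via units): (G,S), (G,X), (X,S).
S: inherits non-unit rules of {S} → e | iX.
G: inherits non-unit rules of {G, S, X} → XSG | Xe | e | eXS | i | iX | ie.
X: inherits non-unit rules of {S, X} → XSG | Xe | e | iX | ie.

S -> e | iX; G -> e | i | Xe | iX | ie | XSG | eXS; X -> e | Xe | iX | ie | XSG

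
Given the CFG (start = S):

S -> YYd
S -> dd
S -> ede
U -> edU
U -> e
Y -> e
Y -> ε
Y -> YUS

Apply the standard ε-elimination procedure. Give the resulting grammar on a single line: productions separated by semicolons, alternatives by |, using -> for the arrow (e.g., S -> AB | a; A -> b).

Nullable set: {Y}.
S -> YYd: Y, Y nullable, giving YYd | Yd | d.
Drop Y -> ε.
Y -> YUS: Y nullable, giving US | YUS.
Unchanged (no nullable symbols): S -> dd; S -> ede; U -> e; U -> edU; Y -> e.

S -> d | Yd | dd | YYd | ede; U -> e | edU; Y -> e | US | YUS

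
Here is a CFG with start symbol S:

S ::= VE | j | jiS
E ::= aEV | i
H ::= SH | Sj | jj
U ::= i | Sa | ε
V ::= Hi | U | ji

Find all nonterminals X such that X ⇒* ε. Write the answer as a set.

{U, V}

Directly nullable (have an ε-rule): {U}.
V is nullable via V -> U (every symbol on the right is already known nullable).
Not nullable: E, H, S — each has a terminal in every rule's right-hand side or depends on a non-nullable symbol.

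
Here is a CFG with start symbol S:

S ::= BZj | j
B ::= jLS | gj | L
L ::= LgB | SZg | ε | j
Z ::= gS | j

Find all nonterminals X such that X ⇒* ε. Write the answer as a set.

Directly nullable (have an ε-rule): {L}.
B is nullable via B -> L (every symbol on the right is already known nullable).
Not nullable: S, Z — each has a terminal in every rule's right-hand side or depends on a non-nullable symbol.

{B, L}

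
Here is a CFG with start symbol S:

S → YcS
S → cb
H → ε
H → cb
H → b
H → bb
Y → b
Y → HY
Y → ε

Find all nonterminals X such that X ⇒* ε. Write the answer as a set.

Directly nullable (have an ε-rule): {H, Y}.
Not nullable: S — each has a terminal in every rule's right-hand side or depends on a non-nullable symbol.

{H, Y}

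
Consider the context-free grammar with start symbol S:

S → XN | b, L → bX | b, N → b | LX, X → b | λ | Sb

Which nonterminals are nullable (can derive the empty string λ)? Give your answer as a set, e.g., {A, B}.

{X}

Directly nullable (have an ε-rule): {X}.
Not nullable: L, N, S — each has a terminal in every rule's right-hand side or depends on a non-nullable symbol.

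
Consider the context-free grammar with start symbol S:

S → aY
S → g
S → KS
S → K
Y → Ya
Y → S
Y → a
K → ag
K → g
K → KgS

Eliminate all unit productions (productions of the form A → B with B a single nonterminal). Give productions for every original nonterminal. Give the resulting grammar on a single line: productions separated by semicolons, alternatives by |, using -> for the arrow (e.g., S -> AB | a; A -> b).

Unit productions: S->K, Y->S.
Unit pairs (A ⇒* B via units): (S,K), (Y,K), (Y,S).
S: inherits non-unit rules of {K, S} → KS | KgS | aY | ag | g.
K: inherits non-unit rules of {K} → KgS | ag | g.
Y: inherits non-unit rules of {K, S, Y} → KS | KgS | Ya | a | aY | ag | g.

S -> g | KS | aY | ag | KgS; K -> g | ag | KgS; Y -> a | g | KS | Ya | aY | ag | KgS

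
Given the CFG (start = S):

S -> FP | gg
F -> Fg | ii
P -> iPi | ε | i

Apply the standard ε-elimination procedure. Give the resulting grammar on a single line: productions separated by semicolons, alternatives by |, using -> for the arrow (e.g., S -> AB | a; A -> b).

S -> F | FP | gg; F -> Fg | ii; P -> i | ii | iPi

Nullable set: {P}.
S -> FP: P nullable, giving F | FP.
Drop P -> ε.
P -> iPi: P nullable, giving iPi | ii.
Unchanged (no nullable symbols): S -> gg; F -> Fg; F -> ii; P -> i.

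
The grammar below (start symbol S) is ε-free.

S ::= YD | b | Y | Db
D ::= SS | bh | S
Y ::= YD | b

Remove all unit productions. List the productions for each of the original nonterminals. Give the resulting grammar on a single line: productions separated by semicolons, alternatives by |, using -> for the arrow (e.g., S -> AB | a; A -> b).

S -> b | Db | YD; D -> b | Db | SS | YD | bh; Y -> b | YD

Unit productions: D->S, S->Y.
Unit pairs (A ⇒* B via units): (D,S), (D,Y), (S,Y).
S: inherits non-unit rules of {S, Y} → Db | YD | b.
D: inherits non-unit rules of {D, S, Y} → Db | SS | YD | b | bh.
Y: inherits non-unit rules of {Y} → YD | b.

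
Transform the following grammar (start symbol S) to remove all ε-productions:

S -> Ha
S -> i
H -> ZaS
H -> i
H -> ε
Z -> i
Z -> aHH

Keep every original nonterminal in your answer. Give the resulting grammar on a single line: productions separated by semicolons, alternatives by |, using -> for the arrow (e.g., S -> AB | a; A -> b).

Nullable set: {H}.
S -> Ha: H nullable, giving Ha | a.
Drop H -> ε.
Z -> aHH: H, H nullable, giving a | aH | aHH.
Unchanged (no nullable symbols): S -> i; H -> ZaS; H -> i; Z -> i.

S -> a | i | Ha; H -> i | ZaS; Z -> a | i | aH | aHH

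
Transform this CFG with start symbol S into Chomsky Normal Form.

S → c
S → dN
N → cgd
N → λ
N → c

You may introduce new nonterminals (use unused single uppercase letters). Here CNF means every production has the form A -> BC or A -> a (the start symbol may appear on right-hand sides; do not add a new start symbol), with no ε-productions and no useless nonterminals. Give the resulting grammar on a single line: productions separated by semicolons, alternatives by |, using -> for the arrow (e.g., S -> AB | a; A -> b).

Nullable: {N}; after ε-elimination: S -> c | d | dN; N -> c | cgd.
No unit productions to eliminate.
TERM: introduce A -> c, C -> d, B -> g and substitute in every rule of length ≥2.
BIN: N -> ABC becomes N -> AD, D -> BC.

S -> c | d | CN; A -> c; B -> g; C -> d; D -> BC; N -> c | AD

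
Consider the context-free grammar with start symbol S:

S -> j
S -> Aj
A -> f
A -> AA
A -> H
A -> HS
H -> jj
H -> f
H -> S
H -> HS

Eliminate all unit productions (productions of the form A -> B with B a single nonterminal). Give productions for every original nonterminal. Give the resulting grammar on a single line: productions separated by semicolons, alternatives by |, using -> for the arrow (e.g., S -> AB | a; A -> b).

S -> j | Aj; A -> f | j | AA | Aj | HS | jj; H -> f | j | Aj | HS | jj

Unit productions: A->H, H->S.
Unit pairs (A ⇒* B via units): (A,H), (A,S), (H,S).
S: inherits non-unit rules of {S} → Aj | j.
A: inherits non-unit rules of {A, H, S} → AA | Aj | HS | f | j | jj.
H: inherits non-unit rules of {H, S} → Aj | HS | f | j | jj.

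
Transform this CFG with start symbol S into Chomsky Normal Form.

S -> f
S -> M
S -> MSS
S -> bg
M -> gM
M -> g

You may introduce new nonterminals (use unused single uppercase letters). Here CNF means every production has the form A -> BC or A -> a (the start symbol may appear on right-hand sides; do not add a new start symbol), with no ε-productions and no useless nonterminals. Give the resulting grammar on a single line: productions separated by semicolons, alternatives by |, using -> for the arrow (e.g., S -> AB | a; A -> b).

S -> f | g | AM | BA | MC; A -> g; B -> b; C -> SS; M -> g | AM

No ε-productions.
After unit-elimination: S -> f | g | bg | gM | MSS; M -> g | gM.
TERM: introduce B -> b, A -> g and substitute in every rule of length ≥2.
BIN: S -> MSS becomes S -> MC, C -> SS.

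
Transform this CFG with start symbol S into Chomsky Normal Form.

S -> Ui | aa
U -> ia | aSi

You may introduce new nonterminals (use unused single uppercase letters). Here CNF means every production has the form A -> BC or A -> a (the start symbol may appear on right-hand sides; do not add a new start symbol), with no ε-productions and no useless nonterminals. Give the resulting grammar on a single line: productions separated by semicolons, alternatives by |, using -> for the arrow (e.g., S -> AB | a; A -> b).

No ε-productions.
No unit productions to eliminate.
TERM: introduce B -> a, A -> i and substitute in every rule of length ≥2.
BIN: U -> BSA becomes U -> BC, C -> SA.

S -> BB | UA; A -> i; B -> a; C -> SA; U -> AB | BC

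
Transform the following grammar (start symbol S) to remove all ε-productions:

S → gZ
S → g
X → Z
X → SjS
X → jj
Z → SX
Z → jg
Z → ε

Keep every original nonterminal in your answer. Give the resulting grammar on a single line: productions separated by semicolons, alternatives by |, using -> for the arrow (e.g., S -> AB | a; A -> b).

S -> g | gZ; X -> Z | jj | SjS; Z -> S | SX | jg

Nullable set: {X, Z}.
S -> gZ: Z nullable, giving g | gZ.
X -> Z: Z nullable, giving Z.
Drop Z -> ε.
Z -> SX: X nullable, giving S | SX.
Unchanged (no nullable symbols): S -> g; X -> SjS; X -> jj; Z -> jg.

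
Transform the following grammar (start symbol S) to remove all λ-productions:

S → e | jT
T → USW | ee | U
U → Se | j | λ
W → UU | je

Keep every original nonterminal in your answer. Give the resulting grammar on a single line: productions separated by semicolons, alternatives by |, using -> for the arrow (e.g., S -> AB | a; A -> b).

S -> e | j | jT; T -> S | U | SW | US | ee | USW; U -> j | Se; W -> U | UU | je

Nullable set: {T, U, W}.
S -> jT: T nullable, giving j | jT.
T -> U: U nullable, giving U.
T -> USW: U, W nullable, giving S | SW | US | USW.
Drop U -> λ.
W -> UU: U, U nullable, giving U | UU.
Unchanged (no nullable symbols): S -> e; T -> ee; U -> Se; U -> j; W -> je.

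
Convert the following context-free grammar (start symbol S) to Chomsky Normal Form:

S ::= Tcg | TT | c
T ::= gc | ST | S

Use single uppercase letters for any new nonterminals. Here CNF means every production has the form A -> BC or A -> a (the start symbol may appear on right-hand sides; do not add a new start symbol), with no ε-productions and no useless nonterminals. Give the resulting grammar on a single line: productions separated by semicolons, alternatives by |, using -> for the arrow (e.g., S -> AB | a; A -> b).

S -> c | TC | TT; A -> c; B -> g; C -> AB; D -> AB; T -> c | BA | ST | TD | TT

No ε-productions.
After unit-elimination: S -> c | TT | Tcg; T -> c | ST | TT | gc | Tcg.
TERM: introduce A -> c, B -> g and substitute in every rule of length ≥2.
BIN: S -> TAB becomes S -> TC, C -> AB; T -> TAB becomes T -> TD, D -> AB.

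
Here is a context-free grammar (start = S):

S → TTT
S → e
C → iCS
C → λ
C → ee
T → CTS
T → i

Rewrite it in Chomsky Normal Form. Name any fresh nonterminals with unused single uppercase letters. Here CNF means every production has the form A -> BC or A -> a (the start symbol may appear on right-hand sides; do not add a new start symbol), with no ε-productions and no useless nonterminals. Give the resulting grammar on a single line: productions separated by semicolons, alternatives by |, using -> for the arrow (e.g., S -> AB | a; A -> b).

Nullable: {C}; after ε-elimination: S -> e | TTT; C -> ee | iS | iCS; T -> i | TS | CTS.
No unit productions to eliminate.
TERM: introduce A -> e, B -> i and substitute in every rule of length ≥2.
BIN: C -> BCS becomes C -> BD, D -> CS; S -> TTT becomes S -> TE, E -> TT; T -> CTS becomes T -> CF, F -> TS.

S -> e | TE; A -> e; B -> i; C -> AA | BD | BS; D -> CS; E -> TT; F -> TS; T -> i | CF | TS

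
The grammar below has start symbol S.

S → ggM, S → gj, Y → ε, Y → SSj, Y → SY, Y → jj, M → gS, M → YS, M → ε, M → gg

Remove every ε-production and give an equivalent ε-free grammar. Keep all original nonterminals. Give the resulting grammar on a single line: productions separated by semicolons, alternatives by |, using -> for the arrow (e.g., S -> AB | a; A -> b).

Nullable set: {M, Y}.
S -> ggM: M nullable, giving gg | ggM.
Drop M -> ε.
M -> YS: Y nullable, giving S | YS.
Drop Y -> ε.
Y -> SY: Y nullable, giving S | SY.
Unchanged (no nullable symbols): S -> gj; M -> gS; M -> gg; Y -> SSj; Y -> jj.

S -> gg | gj | ggM; M -> S | YS | gS | gg; Y -> S | SY | jj | SSj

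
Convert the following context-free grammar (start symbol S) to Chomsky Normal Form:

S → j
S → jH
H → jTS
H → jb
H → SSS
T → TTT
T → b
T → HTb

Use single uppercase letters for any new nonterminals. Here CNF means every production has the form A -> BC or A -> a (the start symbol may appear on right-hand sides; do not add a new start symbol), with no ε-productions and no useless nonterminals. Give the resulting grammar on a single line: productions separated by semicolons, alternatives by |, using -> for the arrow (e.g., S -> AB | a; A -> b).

No ε-productions.
No unit productions to eliminate.
TERM: introduce B -> b, A -> j and substitute in every rule of length ≥2.
BIN: H -> ATS becomes H -> AC, C -> TS; H -> SSS becomes H -> SD, D -> SS; T -> HTB becomes T -> HE, E -> TB; T -> TTT becomes T -> TF, F -> TT.

S -> j | AH; A -> j; B -> b; C -> TS; D -> SS; E -> TB; F -> TT; H -> AB | AC | SD; T -> b | HE | TF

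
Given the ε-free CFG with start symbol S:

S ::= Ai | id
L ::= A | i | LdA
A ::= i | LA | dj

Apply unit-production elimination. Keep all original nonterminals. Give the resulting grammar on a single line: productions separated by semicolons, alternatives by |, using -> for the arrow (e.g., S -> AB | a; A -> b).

S -> Ai | id; A -> i | LA | dj; L -> i | LA | dj | LdA

Unit productions: L->A.
Unit pairs (A ⇒* B via units): (L,A).
S: inherits non-unit rules of {S} → Ai | id.
A: inherits non-unit rules of {A} → LA | dj | i.
L: inherits non-unit rules of {A, L} → LA | LdA | dj | i.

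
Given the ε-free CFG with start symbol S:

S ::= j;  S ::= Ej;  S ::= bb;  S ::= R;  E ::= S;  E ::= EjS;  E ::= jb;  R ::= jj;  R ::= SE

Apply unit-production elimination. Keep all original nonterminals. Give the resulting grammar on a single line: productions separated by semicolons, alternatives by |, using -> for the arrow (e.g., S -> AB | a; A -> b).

Unit productions: E->S, S->R.
Unit pairs (A ⇒* B via units): (E,R), (E,S), (S,R).
S: inherits non-unit rules of {R, S} → Ej | SE | bb | j | jj.
E: inherits non-unit rules of {E, R, S} → Ej | EjS | SE | bb | j | jb | jj.
R: inherits non-unit rules of {R} → SE | jj.

S -> j | Ej | SE | bb | jj; E -> j | Ej | SE | bb | jb | jj | EjS; R -> SE | jj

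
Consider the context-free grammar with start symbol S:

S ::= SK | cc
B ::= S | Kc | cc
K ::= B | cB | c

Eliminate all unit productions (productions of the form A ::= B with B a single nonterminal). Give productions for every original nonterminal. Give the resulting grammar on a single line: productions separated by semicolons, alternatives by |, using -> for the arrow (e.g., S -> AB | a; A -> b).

S -> SK | cc; B -> Kc | SK | cc; K -> c | Kc | SK | cB | cc

Unit productions: B->S, K->B.
Unit pairs (A ⇒* B via units): (B,S), (K,B), (K,S).
S: inherits non-unit rules of {S} → SK | cc.
B: inherits non-unit rules of {B, S} → Kc | SK | cc.
K: inherits non-unit rules of {B, K, S} → Kc | SK | c | cB | cc.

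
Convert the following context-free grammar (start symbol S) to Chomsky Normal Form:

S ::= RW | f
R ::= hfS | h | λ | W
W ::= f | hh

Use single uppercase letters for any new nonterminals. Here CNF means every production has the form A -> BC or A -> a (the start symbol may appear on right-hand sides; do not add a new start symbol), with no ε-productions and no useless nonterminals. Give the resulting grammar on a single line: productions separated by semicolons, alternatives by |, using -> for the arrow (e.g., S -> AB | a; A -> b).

Nullable: {R}; after ε-elimination: S -> W | f | RW; R -> W | h | hfS; W -> f | hh.
After unit-elimination: S -> f | RW | hh; R -> f | h | hh | hfS; W -> f | hh.
TERM: introduce B -> f, A -> h and substitute in every rule of length ≥2.
BIN: R -> ABS becomes R -> AC, C -> BS.

S -> f | AA | RW; A -> h; B -> f; C -> BS; R -> f | h | AA | AC; W -> f | AA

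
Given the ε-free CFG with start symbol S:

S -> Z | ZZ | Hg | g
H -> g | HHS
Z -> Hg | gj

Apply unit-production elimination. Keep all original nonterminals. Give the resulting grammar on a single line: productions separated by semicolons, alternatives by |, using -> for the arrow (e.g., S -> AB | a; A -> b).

Unit productions: S->Z.
Unit pairs (A ⇒* B via units): (S,Z).
S: inherits non-unit rules of {S, Z} → Hg | ZZ | g | gj.
H: inherits non-unit rules of {H} → HHS | g.
Z: inherits non-unit rules of {Z} → Hg | gj.

S -> g | Hg | ZZ | gj; H -> g | HHS; Z -> Hg | gj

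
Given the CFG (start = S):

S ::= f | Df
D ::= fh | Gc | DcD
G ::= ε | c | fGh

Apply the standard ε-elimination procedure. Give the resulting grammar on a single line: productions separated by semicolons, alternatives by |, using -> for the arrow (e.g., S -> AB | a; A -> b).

S -> f | Df; D -> c | Gc | fh | DcD; G -> c | fh | fGh

Nullable set: {G}.
D -> Gc: G nullable, giving Gc | c.
Drop G -> ε.
G -> fGh: G nullable, giving fGh | fh.
Unchanged (no nullable symbols): S -> Df; S -> f; D -> DcD; D -> fh; G -> c.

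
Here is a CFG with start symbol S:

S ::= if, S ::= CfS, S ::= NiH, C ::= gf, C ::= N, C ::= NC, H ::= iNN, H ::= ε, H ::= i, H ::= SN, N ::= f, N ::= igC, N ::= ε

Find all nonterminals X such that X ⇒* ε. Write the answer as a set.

{C, H, N}

Directly nullable (have an ε-rule): {H, N}.
C is nullable via C -> N (every symbol on the right is already known nullable).
Not nullable: S — each has a terminal in every rule's right-hand side or depends on a non-nullable symbol.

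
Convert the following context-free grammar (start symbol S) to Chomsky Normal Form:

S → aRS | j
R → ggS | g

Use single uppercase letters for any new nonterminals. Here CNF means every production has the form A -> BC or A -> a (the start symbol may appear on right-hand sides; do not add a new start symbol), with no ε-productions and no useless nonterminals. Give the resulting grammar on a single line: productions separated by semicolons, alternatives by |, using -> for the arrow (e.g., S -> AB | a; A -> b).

No ε-productions.
No unit productions to eliminate.
TERM: introduce B -> a, A -> g and substitute in every rule of length ≥2.
BIN: R -> AAS becomes R -> AC, C -> AS; S -> BRS becomes S -> BD, D -> RS.

S -> j | BD; A -> g; B -> a; C -> AS; D -> RS; R -> g | AC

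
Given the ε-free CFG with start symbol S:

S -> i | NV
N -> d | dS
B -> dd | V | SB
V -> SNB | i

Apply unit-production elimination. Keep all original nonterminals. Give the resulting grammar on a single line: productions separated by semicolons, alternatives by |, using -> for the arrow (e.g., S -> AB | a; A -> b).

Unit productions: B->V.
Unit pairs (A ⇒* B via units): (B,V).
S: inherits non-unit rules of {S} → NV | i.
B: inherits non-unit rules of {B, V} → SB | SNB | dd | i.
N: inherits non-unit rules of {N} → d | dS.
V: inherits non-unit rules of {V} → SNB | i.

S -> i | NV; B -> i | SB | dd | SNB; N -> d | dS; V -> i | SNB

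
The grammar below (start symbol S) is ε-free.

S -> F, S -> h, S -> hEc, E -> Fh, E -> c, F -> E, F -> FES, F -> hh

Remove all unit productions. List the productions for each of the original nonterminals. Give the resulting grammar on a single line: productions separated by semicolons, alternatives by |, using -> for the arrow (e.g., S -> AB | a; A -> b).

S -> c | h | Fh | hh | FES | hEc; E -> c | Fh; F -> c | Fh | hh | FES

Unit productions: F->E, S->F.
Unit pairs (A ⇒* B via units): (F,E), (S,E), (S,F).
S: inherits non-unit rules of {E, F, S} → FES | Fh | c | h | hEc | hh.
E: inherits non-unit rules of {E} → Fh | c.
F: inherits non-unit rules of {E, F} → FES | Fh | c | hh.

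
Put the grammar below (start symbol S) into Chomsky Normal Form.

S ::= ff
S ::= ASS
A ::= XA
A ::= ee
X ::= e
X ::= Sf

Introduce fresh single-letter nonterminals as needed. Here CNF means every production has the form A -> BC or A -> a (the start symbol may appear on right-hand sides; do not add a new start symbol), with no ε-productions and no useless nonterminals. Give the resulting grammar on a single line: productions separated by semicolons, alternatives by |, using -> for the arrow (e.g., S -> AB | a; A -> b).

No ε-productions.
No unit productions to eliminate.
TERM: introduce B -> e, C -> f and substitute in every rule of length ≥2.
BIN: S -> ASS becomes S -> AD, D -> SS.

S -> AD | CC; A -> BB | XA; B -> e; C -> f; D -> SS; X -> e | SC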